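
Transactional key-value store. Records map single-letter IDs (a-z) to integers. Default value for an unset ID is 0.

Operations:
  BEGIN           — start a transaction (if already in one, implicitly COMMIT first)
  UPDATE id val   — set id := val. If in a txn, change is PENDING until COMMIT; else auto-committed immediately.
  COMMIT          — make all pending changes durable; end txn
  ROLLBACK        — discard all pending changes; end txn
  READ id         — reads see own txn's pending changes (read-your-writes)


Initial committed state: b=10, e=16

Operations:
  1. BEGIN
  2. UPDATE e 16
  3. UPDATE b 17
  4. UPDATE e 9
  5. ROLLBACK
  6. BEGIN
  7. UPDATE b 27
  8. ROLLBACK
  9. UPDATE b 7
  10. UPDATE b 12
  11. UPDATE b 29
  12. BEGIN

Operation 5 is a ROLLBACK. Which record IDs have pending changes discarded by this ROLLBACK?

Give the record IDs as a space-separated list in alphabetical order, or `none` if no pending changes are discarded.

Answer: b e

Derivation:
Initial committed: {b=10, e=16}
Op 1: BEGIN: in_txn=True, pending={}
Op 2: UPDATE e=16 (pending; pending now {e=16})
Op 3: UPDATE b=17 (pending; pending now {b=17, e=16})
Op 4: UPDATE e=9 (pending; pending now {b=17, e=9})
Op 5: ROLLBACK: discarded pending ['b', 'e']; in_txn=False
Op 6: BEGIN: in_txn=True, pending={}
Op 7: UPDATE b=27 (pending; pending now {b=27})
Op 8: ROLLBACK: discarded pending ['b']; in_txn=False
Op 9: UPDATE b=7 (auto-commit; committed b=7)
Op 10: UPDATE b=12 (auto-commit; committed b=12)
Op 11: UPDATE b=29 (auto-commit; committed b=29)
Op 12: BEGIN: in_txn=True, pending={}
ROLLBACK at op 5 discards: ['b', 'e']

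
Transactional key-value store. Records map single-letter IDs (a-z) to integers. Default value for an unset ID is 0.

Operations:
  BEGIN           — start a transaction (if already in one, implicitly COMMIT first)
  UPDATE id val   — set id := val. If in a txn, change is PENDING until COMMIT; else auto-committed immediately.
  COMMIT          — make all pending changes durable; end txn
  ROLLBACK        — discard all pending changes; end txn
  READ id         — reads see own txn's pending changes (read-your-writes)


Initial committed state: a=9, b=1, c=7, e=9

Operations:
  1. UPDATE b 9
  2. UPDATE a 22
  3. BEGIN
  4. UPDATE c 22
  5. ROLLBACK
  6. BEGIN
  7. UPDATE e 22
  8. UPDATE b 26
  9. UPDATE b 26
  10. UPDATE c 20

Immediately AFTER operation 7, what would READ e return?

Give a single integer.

Answer: 22

Derivation:
Initial committed: {a=9, b=1, c=7, e=9}
Op 1: UPDATE b=9 (auto-commit; committed b=9)
Op 2: UPDATE a=22 (auto-commit; committed a=22)
Op 3: BEGIN: in_txn=True, pending={}
Op 4: UPDATE c=22 (pending; pending now {c=22})
Op 5: ROLLBACK: discarded pending ['c']; in_txn=False
Op 6: BEGIN: in_txn=True, pending={}
Op 7: UPDATE e=22 (pending; pending now {e=22})
After op 7: visible(e) = 22 (pending={e=22}, committed={a=22, b=9, c=7, e=9})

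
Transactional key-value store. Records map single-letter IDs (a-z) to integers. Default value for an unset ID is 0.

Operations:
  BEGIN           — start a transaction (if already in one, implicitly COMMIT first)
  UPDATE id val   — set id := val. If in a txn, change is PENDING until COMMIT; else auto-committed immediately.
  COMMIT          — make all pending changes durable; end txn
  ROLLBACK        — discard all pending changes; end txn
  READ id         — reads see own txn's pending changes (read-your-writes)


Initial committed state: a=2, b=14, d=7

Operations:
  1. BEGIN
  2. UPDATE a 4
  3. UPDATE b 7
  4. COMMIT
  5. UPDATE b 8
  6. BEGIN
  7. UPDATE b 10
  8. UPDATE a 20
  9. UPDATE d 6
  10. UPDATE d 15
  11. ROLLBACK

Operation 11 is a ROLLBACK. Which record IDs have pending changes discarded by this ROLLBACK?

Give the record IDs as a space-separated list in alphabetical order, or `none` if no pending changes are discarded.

Answer: a b d

Derivation:
Initial committed: {a=2, b=14, d=7}
Op 1: BEGIN: in_txn=True, pending={}
Op 2: UPDATE a=4 (pending; pending now {a=4})
Op 3: UPDATE b=7 (pending; pending now {a=4, b=7})
Op 4: COMMIT: merged ['a', 'b'] into committed; committed now {a=4, b=7, d=7}
Op 5: UPDATE b=8 (auto-commit; committed b=8)
Op 6: BEGIN: in_txn=True, pending={}
Op 7: UPDATE b=10 (pending; pending now {b=10})
Op 8: UPDATE a=20 (pending; pending now {a=20, b=10})
Op 9: UPDATE d=6 (pending; pending now {a=20, b=10, d=6})
Op 10: UPDATE d=15 (pending; pending now {a=20, b=10, d=15})
Op 11: ROLLBACK: discarded pending ['a', 'b', 'd']; in_txn=False
ROLLBACK at op 11 discards: ['a', 'b', 'd']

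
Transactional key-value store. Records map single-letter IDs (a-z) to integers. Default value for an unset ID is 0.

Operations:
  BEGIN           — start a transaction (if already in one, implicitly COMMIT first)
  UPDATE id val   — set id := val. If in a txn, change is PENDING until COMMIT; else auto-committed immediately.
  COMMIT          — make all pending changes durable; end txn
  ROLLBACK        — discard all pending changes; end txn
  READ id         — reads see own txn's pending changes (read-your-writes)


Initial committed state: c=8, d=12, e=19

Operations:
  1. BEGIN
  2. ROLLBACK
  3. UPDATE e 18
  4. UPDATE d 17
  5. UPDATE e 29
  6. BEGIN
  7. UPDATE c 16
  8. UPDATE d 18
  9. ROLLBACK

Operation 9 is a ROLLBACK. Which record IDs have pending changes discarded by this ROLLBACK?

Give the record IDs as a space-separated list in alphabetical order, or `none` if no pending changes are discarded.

Initial committed: {c=8, d=12, e=19}
Op 1: BEGIN: in_txn=True, pending={}
Op 2: ROLLBACK: discarded pending []; in_txn=False
Op 3: UPDATE e=18 (auto-commit; committed e=18)
Op 4: UPDATE d=17 (auto-commit; committed d=17)
Op 5: UPDATE e=29 (auto-commit; committed e=29)
Op 6: BEGIN: in_txn=True, pending={}
Op 7: UPDATE c=16 (pending; pending now {c=16})
Op 8: UPDATE d=18 (pending; pending now {c=16, d=18})
Op 9: ROLLBACK: discarded pending ['c', 'd']; in_txn=False
ROLLBACK at op 9 discards: ['c', 'd']

Answer: c d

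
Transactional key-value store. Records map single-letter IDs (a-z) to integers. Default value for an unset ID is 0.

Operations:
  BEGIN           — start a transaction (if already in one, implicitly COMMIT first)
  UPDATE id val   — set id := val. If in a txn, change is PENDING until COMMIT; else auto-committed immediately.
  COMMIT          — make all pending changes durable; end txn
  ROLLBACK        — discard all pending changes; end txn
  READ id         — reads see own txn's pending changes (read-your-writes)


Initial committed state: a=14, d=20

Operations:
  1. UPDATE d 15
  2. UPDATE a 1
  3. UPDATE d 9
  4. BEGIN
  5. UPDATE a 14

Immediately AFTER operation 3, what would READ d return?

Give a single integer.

Initial committed: {a=14, d=20}
Op 1: UPDATE d=15 (auto-commit; committed d=15)
Op 2: UPDATE a=1 (auto-commit; committed a=1)
Op 3: UPDATE d=9 (auto-commit; committed d=9)
After op 3: visible(d) = 9 (pending={}, committed={a=1, d=9})

Answer: 9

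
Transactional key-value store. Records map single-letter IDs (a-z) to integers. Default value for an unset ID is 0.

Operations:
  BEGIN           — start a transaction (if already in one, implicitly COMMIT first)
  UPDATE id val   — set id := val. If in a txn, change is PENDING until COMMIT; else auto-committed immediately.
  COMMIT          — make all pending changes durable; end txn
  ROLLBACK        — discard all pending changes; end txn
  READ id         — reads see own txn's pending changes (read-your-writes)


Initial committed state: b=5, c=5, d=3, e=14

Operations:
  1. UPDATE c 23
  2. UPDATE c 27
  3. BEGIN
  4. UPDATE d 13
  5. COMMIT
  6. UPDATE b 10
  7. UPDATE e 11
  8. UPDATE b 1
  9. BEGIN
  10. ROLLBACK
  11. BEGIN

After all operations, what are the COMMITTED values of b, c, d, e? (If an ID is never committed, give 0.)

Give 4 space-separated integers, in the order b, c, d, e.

Initial committed: {b=5, c=5, d=3, e=14}
Op 1: UPDATE c=23 (auto-commit; committed c=23)
Op 2: UPDATE c=27 (auto-commit; committed c=27)
Op 3: BEGIN: in_txn=True, pending={}
Op 4: UPDATE d=13 (pending; pending now {d=13})
Op 5: COMMIT: merged ['d'] into committed; committed now {b=5, c=27, d=13, e=14}
Op 6: UPDATE b=10 (auto-commit; committed b=10)
Op 7: UPDATE e=11 (auto-commit; committed e=11)
Op 8: UPDATE b=1 (auto-commit; committed b=1)
Op 9: BEGIN: in_txn=True, pending={}
Op 10: ROLLBACK: discarded pending []; in_txn=False
Op 11: BEGIN: in_txn=True, pending={}
Final committed: {b=1, c=27, d=13, e=11}

Answer: 1 27 13 11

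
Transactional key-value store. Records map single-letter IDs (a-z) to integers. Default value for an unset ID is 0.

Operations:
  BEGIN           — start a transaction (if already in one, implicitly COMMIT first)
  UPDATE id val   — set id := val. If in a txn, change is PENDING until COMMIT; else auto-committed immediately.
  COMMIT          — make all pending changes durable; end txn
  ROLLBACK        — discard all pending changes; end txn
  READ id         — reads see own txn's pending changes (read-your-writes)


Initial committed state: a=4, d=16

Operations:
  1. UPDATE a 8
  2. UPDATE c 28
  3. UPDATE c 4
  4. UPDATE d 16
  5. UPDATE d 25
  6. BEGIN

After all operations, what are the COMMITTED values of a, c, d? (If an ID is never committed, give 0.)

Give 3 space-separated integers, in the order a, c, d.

Answer: 8 4 25

Derivation:
Initial committed: {a=4, d=16}
Op 1: UPDATE a=8 (auto-commit; committed a=8)
Op 2: UPDATE c=28 (auto-commit; committed c=28)
Op 3: UPDATE c=4 (auto-commit; committed c=4)
Op 4: UPDATE d=16 (auto-commit; committed d=16)
Op 5: UPDATE d=25 (auto-commit; committed d=25)
Op 6: BEGIN: in_txn=True, pending={}
Final committed: {a=8, c=4, d=25}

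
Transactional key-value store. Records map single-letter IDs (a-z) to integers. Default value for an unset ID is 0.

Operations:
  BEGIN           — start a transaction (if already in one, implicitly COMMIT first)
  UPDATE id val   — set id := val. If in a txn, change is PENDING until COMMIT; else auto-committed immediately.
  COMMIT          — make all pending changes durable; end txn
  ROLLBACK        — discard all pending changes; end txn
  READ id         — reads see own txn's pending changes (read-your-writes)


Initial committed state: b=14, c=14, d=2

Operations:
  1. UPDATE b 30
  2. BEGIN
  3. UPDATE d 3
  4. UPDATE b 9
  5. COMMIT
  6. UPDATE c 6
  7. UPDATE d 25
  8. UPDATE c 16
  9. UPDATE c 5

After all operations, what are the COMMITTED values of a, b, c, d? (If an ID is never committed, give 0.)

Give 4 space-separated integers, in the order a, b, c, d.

Initial committed: {b=14, c=14, d=2}
Op 1: UPDATE b=30 (auto-commit; committed b=30)
Op 2: BEGIN: in_txn=True, pending={}
Op 3: UPDATE d=3 (pending; pending now {d=3})
Op 4: UPDATE b=9 (pending; pending now {b=9, d=3})
Op 5: COMMIT: merged ['b', 'd'] into committed; committed now {b=9, c=14, d=3}
Op 6: UPDATE c=6 (auto-commit; committed c=6)
Op 7: UPDATE d=25 (auto-commit; committed d=25)
Op 8: UPDATE c=16 (auto-commit; committed c=16)
Op 9: UPDATE c=5 (auto-commit; committed c=5)
Final committed: {b=9, c=5, d=25}

Answer: 0 9 5 25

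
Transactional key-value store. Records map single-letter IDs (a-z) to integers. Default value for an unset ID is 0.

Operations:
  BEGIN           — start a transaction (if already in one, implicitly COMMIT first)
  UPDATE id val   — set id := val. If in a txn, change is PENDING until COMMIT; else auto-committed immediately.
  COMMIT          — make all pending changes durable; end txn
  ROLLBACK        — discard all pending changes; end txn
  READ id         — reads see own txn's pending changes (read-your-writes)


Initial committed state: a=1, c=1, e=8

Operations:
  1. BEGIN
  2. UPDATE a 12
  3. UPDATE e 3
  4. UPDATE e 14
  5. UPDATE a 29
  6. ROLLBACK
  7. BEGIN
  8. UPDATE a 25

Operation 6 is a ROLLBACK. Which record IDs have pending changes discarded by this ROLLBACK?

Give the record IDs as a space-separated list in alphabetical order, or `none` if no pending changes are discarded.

Answer: a e

Derivation:
Initial committed: {a=1, c=1, e=8}
Op 1: BEGIN: in_txn=True, pending={}
Op 2: UPDATE a=12 (pending; pending now {a=12})
Op 3: UPDATE e=3 (pending; pending now {a=12, e=3})
Op 4: UPDATE e=14 (pending; pending now {a=12, e=14})
Op 5: UPDATE a=29 (pending; pending now {a=29, e=14})
Op 6: ROLLBACK: discarded pending ['a', 'e']; in_txn=False
Op 7: BEGIN: in_txn=True, pending={}
Op 8: UPDATE a=25 (pending; pending now {a=25})
ROLLBACK at op 6 discards: ['a', 'e']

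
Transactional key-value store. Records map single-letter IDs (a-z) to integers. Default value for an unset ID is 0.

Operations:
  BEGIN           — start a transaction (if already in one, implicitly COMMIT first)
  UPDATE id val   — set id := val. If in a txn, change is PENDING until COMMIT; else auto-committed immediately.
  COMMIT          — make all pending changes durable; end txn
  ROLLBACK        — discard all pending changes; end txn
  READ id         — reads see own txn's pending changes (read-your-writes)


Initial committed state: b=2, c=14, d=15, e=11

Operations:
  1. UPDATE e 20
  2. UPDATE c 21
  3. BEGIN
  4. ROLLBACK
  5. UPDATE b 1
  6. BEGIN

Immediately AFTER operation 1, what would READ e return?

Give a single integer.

Answer: 20

Derivation:
Initial committed: {b=2, c=14, d=15, e=11}
Op 1: UPDATE e=20 (auto-commit; committed e=20)
After op 1: visible(e) = 20 (pending={}, committed={b=2, c=14, d=15, e=20})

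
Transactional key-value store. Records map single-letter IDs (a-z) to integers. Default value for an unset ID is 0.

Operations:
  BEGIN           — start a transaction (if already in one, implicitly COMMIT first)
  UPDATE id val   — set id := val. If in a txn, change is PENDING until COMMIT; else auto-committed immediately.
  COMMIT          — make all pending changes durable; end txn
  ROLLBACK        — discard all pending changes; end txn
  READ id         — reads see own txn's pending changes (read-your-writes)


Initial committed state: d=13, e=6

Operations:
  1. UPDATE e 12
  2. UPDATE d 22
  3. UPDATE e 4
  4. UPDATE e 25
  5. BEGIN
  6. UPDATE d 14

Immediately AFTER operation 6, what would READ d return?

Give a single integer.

Answer: 14

Derivation:
Initial committed: {d=13, e=6}
Op 1: UPDATE e=12 (auto-commit; committed e=12)
Op 2: UPDATE d=22 (auto-commit; committed d=22)
Op 3: UPDATE e=4 (auto-commit; committed e=4)
Op 4: UPDATE e=25 (auto-commit; committed e=25)
Op 5: BEGIN: in_txn=True, pending={}
Op 6: UPDATE d=14 (pending; pending now {d=14})
After op 6: visible(d) = 14 (pending={d=14}, committed={d=22, e=25})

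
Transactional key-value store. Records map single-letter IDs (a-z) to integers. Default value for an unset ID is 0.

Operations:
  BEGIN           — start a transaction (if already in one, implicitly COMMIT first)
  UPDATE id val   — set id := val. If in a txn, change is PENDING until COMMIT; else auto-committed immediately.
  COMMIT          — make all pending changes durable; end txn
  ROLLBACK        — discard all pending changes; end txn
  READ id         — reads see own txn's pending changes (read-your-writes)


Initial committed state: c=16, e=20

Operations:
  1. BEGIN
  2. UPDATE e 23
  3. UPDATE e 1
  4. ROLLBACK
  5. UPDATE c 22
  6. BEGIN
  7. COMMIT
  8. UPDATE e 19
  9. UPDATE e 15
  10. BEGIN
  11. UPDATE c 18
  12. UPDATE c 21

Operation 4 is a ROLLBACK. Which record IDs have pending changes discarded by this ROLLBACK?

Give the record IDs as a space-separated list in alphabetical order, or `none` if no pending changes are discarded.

Initial committed: {c=16, e=20}
Op 1: BEGIN: in_txn=True, pending={}
Op 2: UPDATE e=23 (pending; pending now {e=23})
Op 3: UPDATE e=1 (pending; pending now {e=1})
Op 4: ROLLBACK: discarded pending ['e']; in_txn=False
Op 5: UPDATE c=22 (auto-commit; committed c=22)
Op 6: BEGIN: in_txn=True, pending={}
Op 7: COMMIT: merged [] into committed; committed now {c=22, e=20}
Op 8: UPDATE e=19 (auto-commit; committed e=19)
Op 9: UPDATE e=15 (auto-commit; committed e=15)
Op 10: BEGIN: in_txn=True, pending={}
Op 11: UPDATE c=18 (pending; pending now {c=18})
Op 12: UPDATE c=21 (pending; pending now {c=21})
ROLLBACK at op 4 discards: ['e']

Answer: e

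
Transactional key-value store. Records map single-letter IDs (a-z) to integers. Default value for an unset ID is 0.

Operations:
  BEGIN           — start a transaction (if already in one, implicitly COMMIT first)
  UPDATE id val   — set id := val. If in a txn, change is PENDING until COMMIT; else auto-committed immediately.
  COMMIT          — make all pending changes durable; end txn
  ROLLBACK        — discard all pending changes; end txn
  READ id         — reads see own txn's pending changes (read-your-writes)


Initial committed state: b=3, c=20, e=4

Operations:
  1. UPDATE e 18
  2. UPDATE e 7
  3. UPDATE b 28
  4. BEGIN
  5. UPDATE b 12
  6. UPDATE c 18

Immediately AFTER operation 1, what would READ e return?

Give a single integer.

Answer: 18

Derivation:
Initial committed: {b=3, c=20, e=4}
Op 1: UPDATE e=18 (auto-commit; committed e=18)
After op 1: visible(e) = 18 (pending={}, committed={b=3, c=20, e=18})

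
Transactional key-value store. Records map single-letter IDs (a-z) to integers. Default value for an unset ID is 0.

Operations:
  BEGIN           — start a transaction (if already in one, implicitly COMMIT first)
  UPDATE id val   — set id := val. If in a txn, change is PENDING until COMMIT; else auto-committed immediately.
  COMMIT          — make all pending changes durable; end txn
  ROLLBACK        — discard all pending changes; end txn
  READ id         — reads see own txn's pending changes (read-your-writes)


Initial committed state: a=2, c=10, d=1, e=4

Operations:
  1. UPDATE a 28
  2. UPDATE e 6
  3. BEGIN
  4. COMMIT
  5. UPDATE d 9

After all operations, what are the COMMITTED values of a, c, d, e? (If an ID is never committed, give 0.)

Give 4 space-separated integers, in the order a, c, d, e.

Answer: 28 10 9 6

Derivation:
Initial committed: {a=2, c=10, d=1, e=4}
Op 1: UPDATE a=28 (auto-commit; committed a=28)
Op 2: UPDATE e=6 (auto-commit; committed e=6)
Op 3: BEGIN: in_txn=True, pending={}
Op 4: COMMIT: merged [] into committed; committed now {a=28, c=10, d=1, e=6}
Op 5: UPDATE d=9 (auto-commit; committed d=9)
Final committed: {a=28, c=10, d=9, e=6}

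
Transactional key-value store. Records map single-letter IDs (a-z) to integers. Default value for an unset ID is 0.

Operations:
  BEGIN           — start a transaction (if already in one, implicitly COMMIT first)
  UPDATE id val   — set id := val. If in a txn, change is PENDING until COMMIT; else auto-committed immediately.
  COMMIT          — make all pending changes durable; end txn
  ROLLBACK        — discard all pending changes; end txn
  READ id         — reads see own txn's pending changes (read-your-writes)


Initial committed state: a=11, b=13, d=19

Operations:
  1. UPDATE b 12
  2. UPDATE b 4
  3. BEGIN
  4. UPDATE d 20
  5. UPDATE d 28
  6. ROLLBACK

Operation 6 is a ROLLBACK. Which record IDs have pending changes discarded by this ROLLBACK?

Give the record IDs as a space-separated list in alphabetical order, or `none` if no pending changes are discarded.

Answer: d

Derivation:
Initial committed: {a=11, b=13, d=19}
Op 1: UPDATE b=12 (auto-commit; committed b=12)
Op 2: UPDATE b=4 (auto-commit; committed b=4)
Op 3: BEGIN: in_txn=True, pending={}
Op 4: UPDATE d=20 (pending; pending now {d=20})
Op 5: UPDATE d=28 (pending; pending now {d=28})
Op 6: ROLLBACK: discarded pending ['d']; in_txn=False
ROLLBACK at op 6 discards: ['d']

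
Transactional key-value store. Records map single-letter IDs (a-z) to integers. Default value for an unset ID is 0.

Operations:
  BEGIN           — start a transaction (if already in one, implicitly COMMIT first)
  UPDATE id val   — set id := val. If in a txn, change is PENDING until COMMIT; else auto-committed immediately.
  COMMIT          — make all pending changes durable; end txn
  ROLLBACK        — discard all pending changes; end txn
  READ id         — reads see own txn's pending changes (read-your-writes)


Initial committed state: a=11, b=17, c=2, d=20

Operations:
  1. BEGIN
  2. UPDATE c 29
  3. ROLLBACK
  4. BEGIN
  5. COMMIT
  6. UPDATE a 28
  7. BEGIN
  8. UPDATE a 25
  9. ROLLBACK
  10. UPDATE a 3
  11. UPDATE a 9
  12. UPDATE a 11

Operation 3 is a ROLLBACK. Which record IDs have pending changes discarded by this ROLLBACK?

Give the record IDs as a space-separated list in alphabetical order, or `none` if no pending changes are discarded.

Answer: c

Derivation:
Initial committed: {a=11, b=17, c=2, d=20}
Op 1: BEGIN: in_txn=True, pending={}
Op 2: UPDATE c=29 (pending; pending now {c=29})
Op 3: ROLLBACK: discarded pending ['c']; in_txn=False
Op 4: BEGIN: in_txn=True, pending={}
Op 5: COMMIT: merged [] into committed; committed now {a=11, b=17, c=2, d=20}
Op 6: UPDATE a=28 (auto-commit; committed a=28)
Op 7: BEGIN: in_txn=True, pending={}
Op 8: UPDATE a=25 (pending; pending now {a=25})
Op 9: ROLLBACK: discarded pending ['a']; in_txn=False
Op 10: UPDATE a=3 (auto-commit; committed a=3)
Op 11: UPDATE a=9 (auto-commit; committed a=9)
Op 12: UPDATE a=11 (auto-commit; committed a=11)
ROLLBACK at op 3 discards: ['c']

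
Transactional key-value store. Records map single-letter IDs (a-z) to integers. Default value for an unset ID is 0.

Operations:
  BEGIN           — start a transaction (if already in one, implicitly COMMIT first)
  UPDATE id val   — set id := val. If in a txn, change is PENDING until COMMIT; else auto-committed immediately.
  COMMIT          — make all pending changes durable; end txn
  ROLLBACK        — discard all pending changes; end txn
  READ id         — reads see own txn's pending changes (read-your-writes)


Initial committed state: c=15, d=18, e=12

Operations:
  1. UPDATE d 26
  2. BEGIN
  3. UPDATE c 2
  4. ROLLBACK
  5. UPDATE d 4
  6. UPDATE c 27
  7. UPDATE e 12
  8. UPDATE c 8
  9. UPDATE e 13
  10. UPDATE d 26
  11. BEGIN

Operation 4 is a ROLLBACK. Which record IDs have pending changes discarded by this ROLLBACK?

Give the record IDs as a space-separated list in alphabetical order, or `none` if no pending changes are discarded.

Initial committed: {c=15, d=18, e=12}
Op 1: UPDATE d=26 (auto-commit; committed d=26)
Op 2: BEGIN: in_txn=True, pending={}
Op 3: UPDATE c=2 (pending; pending now {c=2})
Op 4: ROLLBACK: discarded pending ['c']; in_txn=False
Op 5: UPDATE d=4 (auto-commit; committed d=4)
Op 6: UPDATE c=27 (auto-commit; committed c=27)
Op 7: UPDATE e=12 (auto-commit; committed e=12)
Op 8: UPDATE c=8 (auto-commit; committed c=8)
Op 9: UPDATE e=13 (auto-commit; committed e=13)
Op 10: UPDATE d=26 (auto-commit; committed d=26)
Op 11: BEGIN: in_txn=True, pending={}
ROLLBACK at op 4 discards: ['c']

Answer: c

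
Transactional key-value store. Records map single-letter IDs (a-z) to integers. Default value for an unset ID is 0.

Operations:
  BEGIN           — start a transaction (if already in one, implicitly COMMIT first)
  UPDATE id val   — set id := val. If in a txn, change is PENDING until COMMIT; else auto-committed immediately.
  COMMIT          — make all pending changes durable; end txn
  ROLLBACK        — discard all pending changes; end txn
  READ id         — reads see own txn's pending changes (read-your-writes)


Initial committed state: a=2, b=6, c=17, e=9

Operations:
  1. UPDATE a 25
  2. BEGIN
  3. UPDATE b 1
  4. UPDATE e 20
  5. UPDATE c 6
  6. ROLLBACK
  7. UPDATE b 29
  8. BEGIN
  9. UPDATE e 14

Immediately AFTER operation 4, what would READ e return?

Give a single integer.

Initial committed: {a=2, b=6, c=17, e=9}
Op 1: UPDATE a=25 (auto-commit; committed a=25)
Op 2: BEGIN: in_txn=True, pending={}
Op 3: UPDATE b=1 (pending; pending now {b=1})
Op 4: UPDATE e=20 (pending; pending now {b=1, e=20})
After op 4: visible(e) = 20 (pending={b=1, e=20}, committed={a=25, b=6, c=17, e=9})

Answer: 20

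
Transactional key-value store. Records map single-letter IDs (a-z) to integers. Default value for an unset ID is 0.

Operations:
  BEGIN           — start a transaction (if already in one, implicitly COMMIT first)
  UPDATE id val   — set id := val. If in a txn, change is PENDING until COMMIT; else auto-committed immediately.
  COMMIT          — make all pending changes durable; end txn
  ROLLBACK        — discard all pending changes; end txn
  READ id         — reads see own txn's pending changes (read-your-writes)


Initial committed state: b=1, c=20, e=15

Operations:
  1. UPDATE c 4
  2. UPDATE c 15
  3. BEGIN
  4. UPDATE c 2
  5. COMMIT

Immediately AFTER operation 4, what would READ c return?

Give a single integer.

Answer: 2

Derivation:
Initial committed: {b=1, c=20, e=15}
Op 1: UPDATE c=4 (auto-commit; committed c=4)
Op 2: UPDATE c=15 (auto-commit; committed c=15)
Op 3: BEGIN: in_txn=True, pending={}
Op 4: UPDATE c=2 (pending; pending now {c=2})
After op 4: visible(c) = 2 (pending={c=2}, committed={b=1, c=15, e=15})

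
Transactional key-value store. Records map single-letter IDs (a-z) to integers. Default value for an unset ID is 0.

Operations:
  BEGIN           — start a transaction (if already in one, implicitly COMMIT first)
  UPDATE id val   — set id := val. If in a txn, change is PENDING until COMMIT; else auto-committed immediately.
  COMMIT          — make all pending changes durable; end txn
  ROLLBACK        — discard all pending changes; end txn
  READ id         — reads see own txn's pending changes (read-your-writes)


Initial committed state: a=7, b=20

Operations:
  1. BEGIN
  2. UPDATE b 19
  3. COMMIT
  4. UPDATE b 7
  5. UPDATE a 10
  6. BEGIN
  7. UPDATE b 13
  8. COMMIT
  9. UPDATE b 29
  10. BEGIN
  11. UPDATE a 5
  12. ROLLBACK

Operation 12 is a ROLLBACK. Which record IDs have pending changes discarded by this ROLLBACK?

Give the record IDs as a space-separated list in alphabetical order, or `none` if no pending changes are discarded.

Initial committed: {a=7, b=20}
Op 1: BEGIN: in_txn=True, pending={}
Op 2: UPDATE b=19 (pending; pending now {b=19})
Op 3: COMMIT: merged ['b'] into committed; committed now {a=7, b=19}
Op 4: UPDATE b=7 (auto-commit; committed b=7)
Op 5: UPDATE a=10 (auto-commit; committed a=10)
Op 6: BEGIN: in_txn=True, pending={}
Op 7: UPDATE b=13 (pending; pending now {b=13})
Op 8: COMMIT: merged ['b'] into committed; committed now {a=10, b=13}
Op 9: UPDATE b=29 (auto-commit; committed b=29)
Op 10: BEGIN: in_txn=True, pending={}
Op 11: UPDATE a=5 (pending; pending now {a=5})
Op 12: ROLLBACK: discarded pending ['a']; in_txn=False
ROLLBACK at op 12 discards: ['a']

Answer: a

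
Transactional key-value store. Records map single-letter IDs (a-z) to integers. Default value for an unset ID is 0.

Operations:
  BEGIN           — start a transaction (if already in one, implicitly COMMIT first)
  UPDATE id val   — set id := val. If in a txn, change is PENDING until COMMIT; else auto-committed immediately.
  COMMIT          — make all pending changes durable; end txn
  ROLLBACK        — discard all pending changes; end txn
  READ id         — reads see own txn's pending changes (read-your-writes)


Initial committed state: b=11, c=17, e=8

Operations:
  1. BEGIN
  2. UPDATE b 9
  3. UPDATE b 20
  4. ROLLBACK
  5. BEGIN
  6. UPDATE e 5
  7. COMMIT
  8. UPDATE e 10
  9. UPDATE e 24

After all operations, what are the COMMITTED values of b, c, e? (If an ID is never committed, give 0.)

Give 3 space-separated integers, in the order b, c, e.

Initial committed: {b=11, c=17, e=8}
Op 1: BEGIN: in_txn=True, pending={}
Op 2: UPDATE b=9 (pending; pending now {b=9})
Op 3: UPDATE b=20 (pending; pending now {b=20})
Op 4: ROLLBACK: discarded pending ['b']; in_txn=False
Op 5: BEGIN: in_txn=True, pending={}
Op 6: UPDATE e=5 (pending; pending now {e=5})
Op 7: COMMIT: merged ['e'] into committed; committed now {b=11, c=17, e=5}
Op 8: UPDATE e=10 (auto-commit; committed e=10)
Op 9: UPDATE e=24 (auto-commit; committed e=24)
Final committed: {b=11, c=17, e=24}

Answer: 11 17 24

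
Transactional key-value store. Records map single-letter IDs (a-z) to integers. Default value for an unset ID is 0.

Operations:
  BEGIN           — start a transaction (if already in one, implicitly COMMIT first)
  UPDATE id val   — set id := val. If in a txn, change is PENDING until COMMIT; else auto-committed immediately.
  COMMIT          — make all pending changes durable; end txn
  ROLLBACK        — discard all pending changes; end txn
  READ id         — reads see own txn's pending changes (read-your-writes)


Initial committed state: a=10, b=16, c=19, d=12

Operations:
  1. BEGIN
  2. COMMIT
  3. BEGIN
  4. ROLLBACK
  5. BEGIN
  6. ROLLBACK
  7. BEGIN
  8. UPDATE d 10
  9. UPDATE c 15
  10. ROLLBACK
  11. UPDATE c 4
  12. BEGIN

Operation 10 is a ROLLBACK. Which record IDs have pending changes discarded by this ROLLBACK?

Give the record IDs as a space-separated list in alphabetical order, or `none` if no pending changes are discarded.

Initial committed: {a=10, b=16, c=19, d=12}
Op 1: BEGIN: in_txn=True, pending={}
Op 2: COMMIT: merged [] into committed; committed now {a=10, b=16, c=19, d=12}
Op 3: BEGIN: in_txn=True, pending={}
Op 4: ROLLBACK: discarded pending []; in_txn=False
Op 5: BEGIN: in_txn=True, pending={}
Op 6: ROLLBACK: discarded pending []; in_txn=False
Op 7: BEGIN: in_txn=True, pending={}
Op 8: UPDATE d=10 (pending; pending now {d=10})
Op 9: UPDATE c=15 (pending; pending now {c=15, d=10})
Op 10: ROLLBACK: discarded pending ['c', 'd']; in_txn=False
Op 11: UPDATE c=4 (auto-commit; committed c=4)
Op 12: BEGIN: in_txn=True, pending={}
ROLLBACK at op 10 discards: ['c', 'd']

Answer: c d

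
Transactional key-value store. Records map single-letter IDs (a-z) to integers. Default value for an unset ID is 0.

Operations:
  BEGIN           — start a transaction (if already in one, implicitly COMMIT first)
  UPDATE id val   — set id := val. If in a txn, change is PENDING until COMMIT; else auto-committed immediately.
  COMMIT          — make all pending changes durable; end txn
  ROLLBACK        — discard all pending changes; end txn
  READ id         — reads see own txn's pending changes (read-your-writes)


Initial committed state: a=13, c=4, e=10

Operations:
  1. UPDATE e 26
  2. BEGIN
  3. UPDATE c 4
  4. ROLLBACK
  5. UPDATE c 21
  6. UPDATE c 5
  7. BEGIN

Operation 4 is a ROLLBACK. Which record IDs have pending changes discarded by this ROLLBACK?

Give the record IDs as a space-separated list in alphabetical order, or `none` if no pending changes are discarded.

Answer: c

Derivation:
Initial committed: {a=13, c=4, e=10}
Op 1: UPDATE e=26 (auto-commit; committed e=26)
Op 2: BEGIN: in_txn=True, pending={}
Op 3: UPDATE c=4 (pending; pending now {c=4})
Op 4: ROLLBACK: discarded pending ['c']; in_txn=False
Op 5: UPDATE c=21 (auto-commit; committed c=21)
Op 6: UPDATE c=5 (auto-commit; committed c=5)
Op 7: BEGIN: in_txn=True, pending={}
ROLLBACK at op 4 discards: ['c']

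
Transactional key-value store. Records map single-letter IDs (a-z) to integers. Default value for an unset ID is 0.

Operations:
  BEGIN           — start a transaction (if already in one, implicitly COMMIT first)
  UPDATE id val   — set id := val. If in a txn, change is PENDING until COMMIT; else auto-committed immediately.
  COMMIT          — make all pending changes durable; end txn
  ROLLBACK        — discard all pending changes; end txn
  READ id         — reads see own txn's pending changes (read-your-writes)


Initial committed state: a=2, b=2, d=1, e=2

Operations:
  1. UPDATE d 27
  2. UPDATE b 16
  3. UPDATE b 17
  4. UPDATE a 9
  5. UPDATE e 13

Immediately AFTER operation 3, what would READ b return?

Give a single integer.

Answer: 17

Derivation:
Initial committed: {a=2, b=2, d=1, e=2}
Op 1: UPDATE d=27 (auto-commit; committed d=27)
Op 2: UPDATE b=16 (auto-commit; committed b=16)
Op 3: UPDATE b=17 (auto-commit; committed b=17)
After op 3: visible(b) = 17 (pending={}, committed={a=2, b=17, d=27, e=2})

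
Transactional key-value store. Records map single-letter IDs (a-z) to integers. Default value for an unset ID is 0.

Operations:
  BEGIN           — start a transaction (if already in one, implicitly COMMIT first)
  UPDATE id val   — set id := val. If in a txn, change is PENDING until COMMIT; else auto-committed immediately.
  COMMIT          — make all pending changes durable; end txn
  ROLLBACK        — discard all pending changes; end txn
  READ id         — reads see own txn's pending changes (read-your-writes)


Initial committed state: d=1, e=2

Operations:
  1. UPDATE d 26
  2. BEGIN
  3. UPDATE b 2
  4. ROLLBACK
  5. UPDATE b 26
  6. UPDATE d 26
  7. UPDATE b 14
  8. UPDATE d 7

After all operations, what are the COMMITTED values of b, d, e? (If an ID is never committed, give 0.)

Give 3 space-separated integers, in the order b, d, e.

Answer: 14 7 2

Derivation:
Initial committed: {d=1, e=2}
Op 1: UPDATE d=26 (auto-commit; committed d=26)
Op 2: BEGIN: in_txn=True, pending={}
Op 3: UPDATE b=2 (pending; pending now {b=2})
Op 4: ROLLBACK: discarded pending ['b']; in_txn=False
Op 5: UPDATE b=26 (auto-commit; committed b=26)
Op 6: UPDATE d=26 (auto-commit; committed d=26)
Op 7: UPDATE b=14 (auto-commit; committed b=14)
Op 8: UPDATE d=7 (auto-commit; committed d=7)
Final committed: {b=14, d=7, e=2}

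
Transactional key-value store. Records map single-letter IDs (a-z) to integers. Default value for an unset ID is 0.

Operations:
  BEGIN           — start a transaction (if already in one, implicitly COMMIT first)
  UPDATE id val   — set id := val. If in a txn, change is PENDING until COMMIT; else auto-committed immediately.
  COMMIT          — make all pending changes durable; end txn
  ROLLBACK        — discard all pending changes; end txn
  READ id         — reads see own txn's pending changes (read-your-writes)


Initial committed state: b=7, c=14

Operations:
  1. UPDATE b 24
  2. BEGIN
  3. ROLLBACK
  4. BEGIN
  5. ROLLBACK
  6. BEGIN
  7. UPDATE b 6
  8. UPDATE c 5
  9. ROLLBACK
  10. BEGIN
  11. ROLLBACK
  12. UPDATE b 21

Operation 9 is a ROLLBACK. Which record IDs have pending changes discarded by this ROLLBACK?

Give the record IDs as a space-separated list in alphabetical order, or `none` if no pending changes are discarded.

Initial committed: {b=7, c=14}
Op 1: UPDATE b=24 (auto-commit; committed b=24)
Op 2: BEGIN: in_txn=True, pending={}
Op 3: ROLLBACK: discarded pending []; in_txn=False
Op 4: BEGIN: in_txn=True, pending={}
Op 5: ROLLBACK: discarded pending []; in_txn=False
Op 6: BEGIN: in_txn=True, pending={}
Op 7: UPDATE b=6 (pending; pending now {b=6})
Op 8: UPDATE c=5 (pending; pending now {b=6, c=5})
Op 9: ROLLBACK: discarded pending ['b', 'c']; in_txn=False
Op 10: BEGIN: in_txn=True, pending={}
Op 11: ROLLBACK: discarded pending []; in_txn=False
Op 12: UPDATE b=21 (auto-commit; committed b=21)
ROLLBACK at op 9 discards: ['b', 'c']

Answer: b c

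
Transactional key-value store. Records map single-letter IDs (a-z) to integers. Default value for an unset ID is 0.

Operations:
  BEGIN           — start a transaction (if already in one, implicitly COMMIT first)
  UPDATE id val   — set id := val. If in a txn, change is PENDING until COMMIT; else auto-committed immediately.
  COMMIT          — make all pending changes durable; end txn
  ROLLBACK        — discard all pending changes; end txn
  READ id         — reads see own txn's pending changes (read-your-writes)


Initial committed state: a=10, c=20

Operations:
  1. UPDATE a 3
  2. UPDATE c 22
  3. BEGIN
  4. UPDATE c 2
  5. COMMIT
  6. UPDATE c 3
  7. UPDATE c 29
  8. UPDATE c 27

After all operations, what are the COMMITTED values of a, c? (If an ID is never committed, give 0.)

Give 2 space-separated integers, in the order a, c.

Answer: 3 27

Derivation:
Initial committed: {a=10, c=20}
Op 1: UPDATE a=3 (auto-commit; committed a=3)
Op 2: UPDATE c=22 (auto-commit; committed c=22)
Op 3: BEGIN: in_txn=True, pending={}
Op 4: UPDATE c=2 (pending; pending now {c=2})
Op 5: COMMIT: merged ['c'] into committed; committed now {a=3, c=2}
Op 6: UPDATE c=3 (auto-commit; committed c=3)
Op 7: UPDATE c=29 (auto-commit; committed c=29)
Op 8: UPDATE c=27 (auto-commit; committed c=27)
Final committed: {a=3, c=27}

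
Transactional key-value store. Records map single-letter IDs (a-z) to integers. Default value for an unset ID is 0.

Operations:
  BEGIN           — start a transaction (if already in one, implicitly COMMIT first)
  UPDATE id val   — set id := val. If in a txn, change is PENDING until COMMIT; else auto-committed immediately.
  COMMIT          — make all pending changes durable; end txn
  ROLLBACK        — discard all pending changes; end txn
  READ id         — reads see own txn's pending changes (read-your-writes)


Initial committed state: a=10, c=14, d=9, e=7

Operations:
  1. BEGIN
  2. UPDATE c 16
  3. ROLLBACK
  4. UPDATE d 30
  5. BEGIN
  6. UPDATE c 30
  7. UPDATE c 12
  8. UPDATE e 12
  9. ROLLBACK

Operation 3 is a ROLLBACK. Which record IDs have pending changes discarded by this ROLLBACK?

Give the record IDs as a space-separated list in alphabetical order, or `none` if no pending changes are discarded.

Initial committed: {a=10, c=14, d=9, e=7}
Op 1: BEGIN: in_txn=True, pending={}
Op 2: UPDATE c=16 (pending; pending now {c=16})
Op 3: ROLLBACK: discarded pending ['c']; in_txn=False
Op 4: UPDATE d=30 (auto-commit; committed d=30)
Op 5: BEGIN: in_txn=True, pending={}
Op 6: UPDATE c=30 (pending; pending now {c=30})
Op 7: UPDATE c=12 (pending; pending now {c=12})
Op 8: UPDATE e=12 (pending; pending now {c=12, e=12})
Op 9: ROLLBACK: discarded pending ['c', 'e']; in_txn=False
ROLLBACK at op 3 discards: ['c']

Answer: c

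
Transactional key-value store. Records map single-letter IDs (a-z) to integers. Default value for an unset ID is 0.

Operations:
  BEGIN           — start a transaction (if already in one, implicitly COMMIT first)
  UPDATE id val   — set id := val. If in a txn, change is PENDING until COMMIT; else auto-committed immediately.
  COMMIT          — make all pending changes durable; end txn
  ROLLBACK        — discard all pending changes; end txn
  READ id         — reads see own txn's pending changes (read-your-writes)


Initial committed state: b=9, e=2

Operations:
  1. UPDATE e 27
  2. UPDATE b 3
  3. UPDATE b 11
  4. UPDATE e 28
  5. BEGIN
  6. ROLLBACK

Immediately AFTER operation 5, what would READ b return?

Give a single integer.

Initial committed: {b=9, e=2}
Op 1: UPDATE e=27 (auto-commit; committed e=27)
Op 2: UPDATE b=3 (auto-commit; committed b=3)
Op 3: UPDATE b=11 (auto-commit; committed b=11)
Op 4: UPDATE e=28 (auto-commit; committed e=28)
Op 5: BEGIN: in_txn=True, pending={}
After op 5: visible(b) = 11 (pending={}, committed={b=11, e=28})

Answer: 11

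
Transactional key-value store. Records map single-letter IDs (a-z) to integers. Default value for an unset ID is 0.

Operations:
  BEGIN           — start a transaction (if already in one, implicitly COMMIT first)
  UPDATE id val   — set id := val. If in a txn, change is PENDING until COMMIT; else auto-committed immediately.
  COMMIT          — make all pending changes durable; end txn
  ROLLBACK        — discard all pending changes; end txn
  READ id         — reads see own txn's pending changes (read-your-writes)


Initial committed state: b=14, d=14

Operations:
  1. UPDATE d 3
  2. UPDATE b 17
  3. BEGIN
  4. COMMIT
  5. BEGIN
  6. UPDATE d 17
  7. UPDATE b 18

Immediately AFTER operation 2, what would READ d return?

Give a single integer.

Answer: 3

Derivation:
Initial committed: {b=14, d=14}
Op 1: UPDATE d=3 (auto-commit; committed d=3)
Op 2: UPDATE b=17 (auto-commit; committed b=17)
After op 2: visible(d) = 3 (pending={}, committed={b=17, d=3})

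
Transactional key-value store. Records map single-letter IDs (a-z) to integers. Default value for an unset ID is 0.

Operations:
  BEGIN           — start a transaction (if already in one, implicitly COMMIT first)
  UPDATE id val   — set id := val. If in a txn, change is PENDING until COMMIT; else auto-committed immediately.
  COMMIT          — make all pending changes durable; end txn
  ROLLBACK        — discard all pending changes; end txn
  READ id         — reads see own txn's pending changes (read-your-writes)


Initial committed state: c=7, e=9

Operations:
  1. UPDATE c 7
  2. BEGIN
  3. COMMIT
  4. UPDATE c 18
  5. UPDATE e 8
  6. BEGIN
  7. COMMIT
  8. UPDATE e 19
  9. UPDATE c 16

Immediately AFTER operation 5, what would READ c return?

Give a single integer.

Initial committed: {c=7, e=9}
Op 1: UPDATE c=7 (auto-commit; committed c=7)
Op 2: BEGIN: in_txn=True, pending={}
Op 3: COMMIT: merged [] into committed; committed now {c=7, e=9}
Op 4: UPDATE c=18 (auto-commit; committed c=18)
Op 5: UPDATE e=8 (auto-commit; committed e=8)
After op 5: visible(c) = 18 (pending={}, committed={c=18, e=8})

Answer: 18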